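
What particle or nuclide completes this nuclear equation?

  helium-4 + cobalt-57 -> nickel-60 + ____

Conserve mass number: 4 + 57 = 60 + A, so A = 1.
Conserve atomic number: 2 + 27 = 28 + Z, so Z = 1.
A = 1 and Z = 1 is hydrogen-1 — a proton.

proton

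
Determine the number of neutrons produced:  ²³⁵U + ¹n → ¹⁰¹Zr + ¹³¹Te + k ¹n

Conserve mass number: 236 = 101 + 131 + k, so k = 236 − 232 = 4.
Check atomic number: 92 = 40 + 52 + 0 = 92. ✓

4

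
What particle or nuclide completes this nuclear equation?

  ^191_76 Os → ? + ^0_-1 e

Ir-191

Conserve mass number: 191 = A + 0, so A = 191.
Conserve atomic number: 76 = Z − 1, so Z = 77.
Z = 77 is iridium, so the species is ^191_77 Ir.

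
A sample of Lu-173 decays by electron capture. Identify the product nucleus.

Yb-173

Electron capture: mass number changes by +0, atomic number by -1.
A: 173 = 173; Z: 71 − 1 = 70.
Z = 70 is ytterbium, so the daughter is Yb-173.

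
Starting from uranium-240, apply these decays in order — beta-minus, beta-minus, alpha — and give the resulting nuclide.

Start: (A, Z) = (240, 92).
After β⁻: (240, 93).
After β⁻: (240, 94).
After α: (236, 92).
Z = 92 is uranium.

U-236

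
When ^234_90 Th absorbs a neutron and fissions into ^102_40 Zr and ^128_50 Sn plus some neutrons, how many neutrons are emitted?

Conserve mass number: 235 = 102 + 128 + k, so k = 235 − 230 = 5.
Check atomic number: 90 = 40 + 50 + 0 = 90. ✓

5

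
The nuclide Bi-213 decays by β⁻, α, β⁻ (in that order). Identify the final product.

Bi-209

Start: (A, Z) = (213, 83).
After β⁻: (213, 84).
After α: (209, 82).
After β⁻: (209, 83).
Z = 83 is bismuth.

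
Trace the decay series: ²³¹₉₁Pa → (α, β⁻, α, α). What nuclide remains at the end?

Start: (A, Z) = (231, 91).
After α: (227, 89).
After β⁻: (227, 90).
After α: (223, 88).
After α: (219, 86).
Z = 86 is radon.

Rn-219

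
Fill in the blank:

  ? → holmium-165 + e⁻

Dy-165

Conserve mass number: A = 165 + 0, so A = 165.
Conserve atomic number: Z = 67 − 1, so Z = 66.
Z = 66 is dysprosium, so the species is dysprosium-165.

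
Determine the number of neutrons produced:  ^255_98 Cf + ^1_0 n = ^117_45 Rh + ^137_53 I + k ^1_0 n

2

Conserve mass number: 256 = 117 + 137 + k, so k = 256 − 254 = 2.
Check atomic number: 98 = 45 + 53 + 0 = 98. ✓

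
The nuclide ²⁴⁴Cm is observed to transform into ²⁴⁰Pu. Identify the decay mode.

ΔA = 240 − 244 = -4; ΔZ = 94 − 96 = -2.
A drops by 4 and Z drops by 2 — the signature of alpha emission.

alpha decay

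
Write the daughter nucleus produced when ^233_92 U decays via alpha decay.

Alpha decay: mass number changes by -4, atomic number by -2.
A: 233 − 4 = 229; Z: 92 − 2 = 90.
Z = 90 is thorium, so the daughter is ^229_90 Th.

Th-229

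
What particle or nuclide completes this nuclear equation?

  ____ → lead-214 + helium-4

Conserve mass number: A = 214 + 4, so A = 218.
Conserve atomic number: Z = 82 + 2, so Z = 84.
Z = 84 is polonium, so the species is polonium-218.

Po-218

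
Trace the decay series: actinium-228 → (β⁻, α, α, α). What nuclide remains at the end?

Start: (A, Z) = (228, 89).
After β⁻: (228, 90).
After α: (224, 88).
After α: (220, 86).
After α: (216, 84).
Z = 84 is polonium.

Po-216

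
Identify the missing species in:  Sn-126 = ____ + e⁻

Conserve mass number: 126 = A + 0, so A = 126.
Conserve atomic number: 50 = Z − 1, so Z = 51.
Z = 51 is antimony, so the species is Sb-126.

Sb-126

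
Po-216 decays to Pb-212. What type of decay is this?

ΔA = 212 − 216 = -4; ΔZ = 82 − 84 = -2.
A drops by 4 and Z drops by 2 — the signature of alpha emission.

alpha decay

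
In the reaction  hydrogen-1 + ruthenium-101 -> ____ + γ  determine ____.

Rh-102

Conserve mass number: 1 + 101 = A + 0, so A = 102.
Conserve atomic number: 1 + 44 = Z + 0, so Z = 45.
Z = 45 is rhodium, so the species is rhodium-102.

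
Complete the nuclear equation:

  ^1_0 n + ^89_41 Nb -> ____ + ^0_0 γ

Conserve mass number: 1 + 89 = A + 0, so A = 90.
Conserve atomic number: 0 + 41 = Z + 0, so Z = 41.
Z = 41 is niobium, so the species is ^90_41 Nb.

Nb-90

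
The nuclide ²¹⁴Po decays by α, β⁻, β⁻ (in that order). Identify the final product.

Po-210

Start: (A, Z) = (214, 84).
After α: (210, 82).
After β⁻: (210, 83).
After β⁻: (210, 84).
Z = 84 is polonium.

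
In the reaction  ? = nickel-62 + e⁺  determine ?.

Cu-62

Conserve mass number: A = 62 + 0, so A = 62.
Conserve atomic number: Z = 28 + 1, so Z = 29.
Z = 29 is copper, so the species is copper-62.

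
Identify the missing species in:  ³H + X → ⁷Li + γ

alpha particle

Conserve mass number: 3 + A = 7 + 0, so A = 4.
Conserve atomic number: 1 + Z = 3 + 0, so Z = 2.
A = 4 and Z = 2 is ⁴He — an alpha particle.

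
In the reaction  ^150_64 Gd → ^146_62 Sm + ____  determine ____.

Conserve mass number: 150 = 146 + A, so A = 4.
Conserve atomic number: 64 = 62 + Z, so Z = 2.
A = 4 and Z = 2 is ^4_2 He — an alpha particle.

alpha particle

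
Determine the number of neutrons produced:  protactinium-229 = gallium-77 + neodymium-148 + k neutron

Conserve mass number: 229 = 77 + 148 + k, so k = 229 − 225 = 4.
Check atomic number: 91 = 31 + 60 + 0 = 91. ✓

4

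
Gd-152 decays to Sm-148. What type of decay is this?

ΔA = 148 − 152 = -4; ΔZ = 62 − 64 = -2.
A drops by 4 and Z drops by 2 — the signature of alpha emission.

alpha decay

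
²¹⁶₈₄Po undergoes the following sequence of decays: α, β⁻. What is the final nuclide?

Start: (A, Z) = (216, 84).
After α: (212, 82).
After β⁻: (212, 83).
Z = 83 is bismuth.

Bi-212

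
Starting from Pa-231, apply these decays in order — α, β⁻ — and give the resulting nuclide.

Start: (A, Z) = (231, 91).
After α: (227, 89).
After β⁻: (227, 90).
Z = 90 is thorium.

Th-227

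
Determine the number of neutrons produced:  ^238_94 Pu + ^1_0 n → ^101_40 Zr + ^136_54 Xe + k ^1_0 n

Conserve mass number: 239 = 101 + 136 + k, so k = 239 − 237 = 2.
Check atomic number: 94 = 40 + 54 + 0 = 94. ✓

2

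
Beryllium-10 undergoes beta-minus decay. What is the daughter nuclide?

Beta-minus decay: mass number changes by +0, atomic number by +1.
A: 10 = 10; Z: 4 + 1 = 5.
Z = 5 is boron, so the daughter is boron-10.

B-10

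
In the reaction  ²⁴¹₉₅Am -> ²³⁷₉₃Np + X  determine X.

Conserve mass number: 241 = 237 + A, so A = 4.
Conserve atomic number: 95 = 93 + Z, so Z = 2.
A = 4 and Z = 2 is ⁴₂He — an alpha particle.

alpha particle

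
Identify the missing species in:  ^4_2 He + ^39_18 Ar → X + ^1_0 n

Conserve mass number: 4 + 39 = A + 1, so A = 42.
Conserve atomic number: 2 + 18 = Z + 0, so Z = 20.
Z = 20 is calcium, so the species is ^42_20 Ca.

Ca-42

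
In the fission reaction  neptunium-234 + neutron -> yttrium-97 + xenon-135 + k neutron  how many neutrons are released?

3

Conserve mass number: 235 = 97 + 135 + k, so k = 235 − 232 = 3.
Check atomic number: 93 = 39 + 54 + 0 = 93. ✓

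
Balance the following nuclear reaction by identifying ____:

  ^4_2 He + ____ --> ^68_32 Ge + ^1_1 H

Ga-65

Conserve mass number: 4 + A = 68 + 1, so A = 65.
Conserve atomic number: 2 + Z = 32 + 1, so Z = 31.
Z = 31 is gallium, so the species is ^65_31 Ga.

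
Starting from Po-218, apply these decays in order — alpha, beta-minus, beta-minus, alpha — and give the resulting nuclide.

Start: (A, Z) = (218, 84).
After α: (214, 82).
After β⁻: (214, 83).
After β⁻: (214, 84).
After α: (210, 82).
Z = 82 is lead.

Pb-210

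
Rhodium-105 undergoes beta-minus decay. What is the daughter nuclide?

Beta-minus decay: mass number changes by +0, atomic number by +1.
A: 105 = 105; Z: 45 + 1 = 46.
Z = 46 is palladium, so the daughter is palladium-105.

Pd-105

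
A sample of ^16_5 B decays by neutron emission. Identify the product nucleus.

B-15

Neutron emission: mass number changes by -1, atomic number by +0.
A: 16 − 1 = 15; Z: 5 = 5.
Z = 5 is boron, so the daughter is ^15_5 B.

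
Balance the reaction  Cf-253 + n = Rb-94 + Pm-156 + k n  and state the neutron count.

Conserve mass number: 254 = 94 + 156 + k, so k = 254 − 250 = 4.
Check atomic number: 98 = 37 + 61 + 0 = 98. ✓

4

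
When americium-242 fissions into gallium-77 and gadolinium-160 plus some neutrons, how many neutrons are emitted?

5

Conserve mass number: 242 = 77 + 160 + k, so k = 242 − 237 = 5.
Check atomic number: 95 = 31 + 64 + 0 = 95. ✓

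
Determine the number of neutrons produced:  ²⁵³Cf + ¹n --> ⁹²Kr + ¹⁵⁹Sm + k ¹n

Conserve mass number: 254 = 92 + 159 + k, so k = 254 − 251 = 3.
Check atomic number: 98 = 36 + 62 + 0 = 98. ✓

3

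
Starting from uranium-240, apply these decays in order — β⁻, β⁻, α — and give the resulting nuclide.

U-236

Start: (A, Z) = (240, 92).
After β⁻: (240, 93).
After β⁻: (240, 94).
After α: (236, 92).
Z = 92 is uranium.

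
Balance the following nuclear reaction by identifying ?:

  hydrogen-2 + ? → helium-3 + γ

proton

Conserve mass number: 2 + A = 3 + 0, so A = 1.
Conserve atomic number: 1 + Z = 2 + 0, so Z = 1.
A = 1 and Z = 1 is hydrogen-1 — a proton.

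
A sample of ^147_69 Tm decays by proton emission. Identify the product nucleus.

Er-146

Proton emission: mass number changes by -1, atomic number by -1.
A: 147 − 1 = 146; Z: 69 − 1 = 68.
Z = 68 is erbium, so the daughter is ^146_68 Er.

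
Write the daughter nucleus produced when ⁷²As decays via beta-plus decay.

Ge-72

Beta-plus decay: mass number changes by +0, atomic number by -1.
A: 72 = 72; Z: 33 − 1 = 32.
Z = 32 is germanium, so the daughter is ⁷²Ge.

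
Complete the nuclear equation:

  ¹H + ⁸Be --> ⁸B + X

neutron

Conserve mass number: 1 + 8 = 8 + A, so A = 1.
Conserve atomic number: 1 + 4 = 5 + Z, so Z = 0.
A = 1 and Z = 0 is ¹n — a neutron.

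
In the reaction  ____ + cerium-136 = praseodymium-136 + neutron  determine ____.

Conserve mass number: A + 136 = 136 + 1, so A = 1.
Conserve atomic number: Z + 58 = 59 + 0, so Z = 1.
A = 1 and Z = 1 is hydrogen-1 — a proton.

proton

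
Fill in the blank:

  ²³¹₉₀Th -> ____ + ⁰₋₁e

Conserve mass number: 231 = A + 0, so A = 231.
Conserve atomic number: 90 = Z − 1, so Z = 91.
Z = 91 is protactinium, so the species is ²³¹₉₁Pa.

Pa-231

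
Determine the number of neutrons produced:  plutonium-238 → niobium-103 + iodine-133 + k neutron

Conserve mass number: 238 = 103 + 133 + k, so k = 238 − 236 = 2.
Check atomic number: 94 = 41 + 53 + 0 = 94. ✓

2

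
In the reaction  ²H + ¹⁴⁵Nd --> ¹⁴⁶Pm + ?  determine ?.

neutron

Conserve mass number: 2 + 145 = 146 + A, so A = 1.
Conserve atomic number: 1 + 60 = 61 + Z, so Z = 0.
A = 1 and Z = 0 is ¹n — a neutron.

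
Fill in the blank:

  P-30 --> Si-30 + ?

positron

Conserve mass number: 30 = 30 + A, so A = 0.
Conserve atomic number: 15 = 14 + Z, so Z = 1.
A = 0 and Z = 1 is e⁺ — a positron.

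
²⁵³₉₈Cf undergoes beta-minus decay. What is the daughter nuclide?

Beta-minus decay: mass number changes by +0, atomic number by +1.
A: 253 = 253; Z: 98 + 1 = 99.
Z = 99 is einsteinium, so the daughter is ²⁵³₉₉Es.

Es-253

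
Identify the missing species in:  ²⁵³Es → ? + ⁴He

Conserve mass number: 253 = A + 4, so A = 249.
Conserve atomic number: 99 = Z + 2, so Z = 97.
Z = 97 is berkelium, so the species is ²⁴⁹Bk.

Bk-249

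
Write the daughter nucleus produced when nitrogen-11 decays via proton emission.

Proton emission: mass number changes by -1, atomic number by -1.
A: 11 − 1 = 10; Z: 7 − 1 = 6.
Z = 6 is carbon, so the daughter is carbon-10.

C-10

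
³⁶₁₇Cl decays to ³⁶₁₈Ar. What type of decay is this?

ΔA = 36 − 36 = 0; ΔZ = 18 − 17 = +1.
A is unchanged and Z rises by 1 — a neutron has become a proton (β⁻ decay).

beta-minus decay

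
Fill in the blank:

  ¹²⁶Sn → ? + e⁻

Sb-126

Conserve mass number: 126 = A + 0, so A = 126.
Conserve atomic number: 50 = Z − 1, so Z = 51.
Z = 51 is antimony, so the species is ¹²⁶Sb.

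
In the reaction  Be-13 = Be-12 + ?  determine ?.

neutron

Conserve mass number: 13 = 12 + A, so A = 1.
Conserve atomic number: 4 = 4 + Z, so Z = 0.
A = 1 and Z = 0 is n — a neutron.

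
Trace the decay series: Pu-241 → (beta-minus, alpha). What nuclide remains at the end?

Np-237

Start: (A, Z) = (241, 94).
After β⁻: (241, 95).
After α: (237, 93).
Z = 93 is neptunium.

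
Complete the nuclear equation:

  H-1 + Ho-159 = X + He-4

Conserve mass number: 1 + 159 = A + 4, so A = 156.
Conserve atomic number: 1 + 67 = Z + 2, so Z = 66.
Z = 66 is dysprosium, so the species is Dy-156.

Dy-156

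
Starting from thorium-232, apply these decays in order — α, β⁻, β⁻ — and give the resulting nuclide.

Th-228

Start: (A, Z) = (232, 90).
After α: (228, 88).
After β⁻: (228, 89).
After β⁻: (228, 90).
Z = 90 is thorium.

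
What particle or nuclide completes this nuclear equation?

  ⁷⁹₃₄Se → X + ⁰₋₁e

Br-79

Conserve mass number: 79 = A + 0, so A = 79.
Conserve atomic number: 34 = Z − 1, so Z = 35.
Z = 35 is bromine, so the species is ⁷⁹₃₅Br.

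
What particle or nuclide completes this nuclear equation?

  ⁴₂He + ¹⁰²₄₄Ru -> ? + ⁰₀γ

Conserve mass number: 4 + 102 = A + 0, so A = 106.
Conserve atomic number: 2 + 44 = Z + 0, so Z = 46.
Z = 46 is palladium, so the species is ¹⁰⁶₄₆Pd.

Pd-106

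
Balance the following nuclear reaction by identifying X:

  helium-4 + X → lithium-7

Conserve mass number: 4 + A = 7, so A = 3.
Conserve atomic number: 2 + Z = 3, so Z = 1.
A = 3 and Z = 1 is hydrogen-3 — a triton.

triton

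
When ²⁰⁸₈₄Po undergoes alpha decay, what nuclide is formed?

Alpha decay: mass number changes by -4, atomic number by -2.
A: 208 − 4 = 204; Z: 84 − 2 = 82.
Z = 82 is lead, so the daughter is ²⁰⁴₈₂Pb.

Pb-204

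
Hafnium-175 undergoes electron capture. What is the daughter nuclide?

Lu-175

Electron capture: mass number changes by +0, atomic number by -1.
A: 175 = 175; Z: 72 − 1 = 71.
Z = 71 is lutetium, so the daughter is lutetium-175.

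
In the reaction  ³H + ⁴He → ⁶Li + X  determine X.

Conserve mass number: 3 + 4 = 6 + A, so A = 1.
Conserve atomic number: 1 + 2 = 3 + Z, so Z = 0.
A = 1 and Z = 0 is ¹n — a neutron.

neutron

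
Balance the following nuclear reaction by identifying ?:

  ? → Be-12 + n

Be-13

Conserve mass number: A = 12 + 1, so A = 13.
Conserve atomic number: Z = 4 + 0, so Z = 4.
Z = 4 is beryllium, so the species is Be-13.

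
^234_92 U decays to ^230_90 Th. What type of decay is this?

ΔA = 230 − 234 = -4; ΔZ = 90 − 92 = -2.
A drops by 4 and Z drops by 2 — the signature of alpha emission.

alpha decay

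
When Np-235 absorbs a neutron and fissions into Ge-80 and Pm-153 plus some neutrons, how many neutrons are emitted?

3

Conserve mass number: 236 = 80 + 153 + k, so k = 236 − 233 = 3.
Check atomic number: 93 = 32 + 61 + 0 = 93. ✓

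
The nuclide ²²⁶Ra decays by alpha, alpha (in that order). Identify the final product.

Po-218

Start: (A, Z) = (226, 88).
After α: (222, 86).
After α: (218, 84).
Z = 84 is polonium.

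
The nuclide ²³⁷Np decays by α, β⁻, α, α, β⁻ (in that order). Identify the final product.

Ac-225

Start: (A, Z) = (237, 93).
After α: (233, 91).
After β⁻: (233, 92).
After α: (229, 90).
After α: (225, 88).
After β⁻: (225, 89).
Z = 89 is actinium.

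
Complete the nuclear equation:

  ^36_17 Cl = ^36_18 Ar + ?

beta-minus particle

Conserve mass number: 36 = 36 + A, so A = 0.
Conserve atomic number: 17 = 18 + Z, so Z = -1.
A = 0 and Z = -1 is ^0_-1 e — a beta-minus particle.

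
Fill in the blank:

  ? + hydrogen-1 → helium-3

deuteron

Conserve mass number: A + 1 = 3, so A = 2.
Conserve atomic number: Z + 1 = 2, so Z = 1.
A = 2 and Z = 1 is hydrogen-2 — a deuteron.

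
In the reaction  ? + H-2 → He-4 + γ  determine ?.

deuteron

Conserve mass number: A + 2 = 4 + 0, so A = 2.
Conserve atomic number: Z + 1 = 2 + 0, so Z = 1.
A = 2 and Z = 1 is H-2 — a deuteron.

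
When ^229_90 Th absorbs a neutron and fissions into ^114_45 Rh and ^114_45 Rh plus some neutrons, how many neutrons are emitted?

2

Conserve mass number: 230 = 114 + 114 + k, so k = 230 − 228 = 2.
Check atomic number: 90 = 45 + 45 + 0 = 90. ✓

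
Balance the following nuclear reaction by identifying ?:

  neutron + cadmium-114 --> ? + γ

Conserve mass number: 1 + 114 = A + 0, so A = 115.
Conserve atomic number: 0 + 48 = Z + 0, so Z = 48.
Z = 48 is cadmium, so the species is cadmium-115.

Cd-115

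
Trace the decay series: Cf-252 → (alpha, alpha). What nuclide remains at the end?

Pu-244

Start: (A, Z) = (252, 98).
After α: (248, 96).
After α: (244, 94).
Z = 94 is plutonium.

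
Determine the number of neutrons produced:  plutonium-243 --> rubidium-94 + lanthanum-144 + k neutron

Conserve mass number: 243 = 94 + 144 + k, so k = 243 − 238 = 5.
Check atomic number: 94 = 37 + 57 + 0 = 94. ✓

5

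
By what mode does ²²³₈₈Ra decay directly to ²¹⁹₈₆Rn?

alpha decay

ΔA = 219 − 223 = -4; ΔZ = 86 − 88 = -2.
A drops by 4 and Z drops by 2 — the signature of alpha emission.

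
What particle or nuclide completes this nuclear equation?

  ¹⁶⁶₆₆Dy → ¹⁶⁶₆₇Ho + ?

beta-minus particle

Conserve mass number: 166 = 166 + A, so A = 0.
Conserve atomic number: 66 = 67 + Z, so Z = -1.
A = 0 and Z = -1 is ⁰₋₁e — a beta-minus particle.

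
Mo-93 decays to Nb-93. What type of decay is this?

ΔA = 93 − 93 = 0; ΔZ = 41 − 42 = -1.
A is unchanged and Z drops by 1 — a proton has become a neutron (β⁺ emission or electron capture).

beta-plus decay or electron capture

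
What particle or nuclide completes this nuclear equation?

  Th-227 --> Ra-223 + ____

Conserve mass number: 227 = 223 + A, so A = 4.
Conserve atomic number: 90 = 88 + Z, so Z = 2.
A = 4 and Z = 2 is He-4 — an alpha particle.

alpha particle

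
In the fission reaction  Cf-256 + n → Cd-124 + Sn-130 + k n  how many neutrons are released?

Conserve mass number: 257 = 124 + 130 + k, so k = 257 − 254 = 3.
Check atomic number: 98 = 48 + 50 + 0 = 98. ✓

3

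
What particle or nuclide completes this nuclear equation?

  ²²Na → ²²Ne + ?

Conserve mass number: 22 = 22 + A, so A = 0.
Conserve atomic number: 11 = 10 + Z, so Z = 1.
A = 0 and Z = 1 is e⁺ — a positron.

positron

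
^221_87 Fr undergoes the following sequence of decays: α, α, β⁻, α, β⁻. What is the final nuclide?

Bi-209

Start: (A, Z) = (221, 87).
After α: (217, 85).
After α: (213, 83).
After β⁻: (213, 84).
After α: (209, 82).
After β⁻: (209, 83).
Z = 83 is bismuth.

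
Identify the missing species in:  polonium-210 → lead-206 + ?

Conserve mass number: 210 = 206 + A, so A = 4.
Conserve atomic number: 84 = 82 + Z, so Z = 2.
A = 4 and Z = 2 is helium-4 — an alpha particle.

alpha particle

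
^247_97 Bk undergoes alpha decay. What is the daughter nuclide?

Alpha decay: mass number changes by -4, atomic number by -2.
A: 247 − 4 = 243; Z: 97 − 2 = 95.
Z = 95 is americium, so the daughter is ^243_95 Am.

Am-243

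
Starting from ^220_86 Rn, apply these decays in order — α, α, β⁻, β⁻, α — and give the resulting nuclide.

Pb-208

Start: (A, Z) = (220, 86).
After α: (216, 84).
After α: (212, 82).
After β⁻: (212, 83).
After β⁻: (212, 84).
After α: (208, 82).
Z = 82 is lead.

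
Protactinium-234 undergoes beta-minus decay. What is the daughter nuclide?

Beta-minus decay: mass number changes by +0, atomic number by +1.
A: 234 = 234; Z: 91 + 1 = 92.
Z = 92 is uranium, so the daughter is uranium-234.

U-234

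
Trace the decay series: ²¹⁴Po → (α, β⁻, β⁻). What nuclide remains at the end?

Start: (A, Z) = (214, 84).
After α: (210, 82).
After β⁻: (210, 83).
After β⁻: (210, 84).
Z = 84 is polonium.

Po-210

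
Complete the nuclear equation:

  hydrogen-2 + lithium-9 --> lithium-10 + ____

Conserve mass number: 2 + 9 = 10 + A, so A = 1.
Conserve atomic number: 1 + 3 = 3 + Z, so Z = 1.
A = 1 and Z = 1 is hydrogen-1 — a proton.

proton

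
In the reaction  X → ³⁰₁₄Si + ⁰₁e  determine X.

Conserve mass number: A = 30 + 0, so A = 30.
Conserve atomic number: Z = 14 + 1, so Z = 15.
Z = 15 is phosphorus, so the species is ³⁰₁₅P.

P-30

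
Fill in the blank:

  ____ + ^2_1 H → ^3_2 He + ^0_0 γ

Conserve mass number: A + 2 = 3 + 0, so A = 1.
Conserve atomic number: Z + 1 = 2 + 0, so Z = 1.
A = 1 and Z = 1 is ^1_1 H — a proton.

proton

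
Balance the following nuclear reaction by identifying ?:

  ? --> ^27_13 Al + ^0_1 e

Si-27

Conserve mass number: A = 27 + 0, so A = 27.
Conserve atomic number: Z = 13 + 1, so Z = 14.
Z = 14 is silicon, so the species is ^27_14 Si.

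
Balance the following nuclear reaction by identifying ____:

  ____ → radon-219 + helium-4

Conserve mass number: A = 219 + 4, so A = 223.
Conserve atomic number: Z = 86 + 2, so Z = 88.
Z = 88 is radium, so the species is radium-223.

Ra-223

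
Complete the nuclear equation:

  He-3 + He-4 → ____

Conserve mass number: 3 + 4 = A, so A = 7.
Conserve atomic number: 2 + 2 = Z, so Z = 4.
Z = 4 is beryllium, so the species is Be-7.

Be-7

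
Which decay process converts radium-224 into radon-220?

ΔA = 220 − 224 = -4; ΔZ = 86 − 88 = -2.
A drops by 4 and Z drops by 2 — the signature of alpha emission.

alpha decay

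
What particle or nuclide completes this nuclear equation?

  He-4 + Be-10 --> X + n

C-13

Conserve mass number: 4 + 10 = A + 1, so A = 13.
Conserve atomic number: 2 + 4 = Z + 0, so Z = 6.
Z = 6 is carbon, so the species is C-13.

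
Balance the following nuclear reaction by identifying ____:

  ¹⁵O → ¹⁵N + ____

positron

Conserve mass number: 15 = 15 + A, so A = 0.
Conserve atomic number: 8 = 7 + Z, so Z = 1.
A = 0 and Z = 1 is e⁺ — a positron.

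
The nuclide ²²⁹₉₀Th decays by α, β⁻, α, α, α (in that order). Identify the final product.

Bi-213

Start: (A, Z) = (229, 90).
After α: (225, 88).
After β⁻: (225, 89).
After α: (221, 87).
After α: (217, 85).
After α: (213, 83).
Z = 83 is bismuth.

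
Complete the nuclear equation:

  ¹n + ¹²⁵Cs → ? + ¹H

Conserve mass number: 1 + 125 = A + 1, so A = 125.
Conserve atomic number: 0 + 55 = Z + 1, so Z = 54.
Z = 54 is xenon, so the species is ¹²⁵Xe.

Xe-125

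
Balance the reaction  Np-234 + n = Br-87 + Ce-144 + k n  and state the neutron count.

4

Conserve mass number: 235 = 87 + 144 + k, so k = 235 − 231 = 4.
Check atomic number: 93 = 35 + 58 + 0 = 93. ✓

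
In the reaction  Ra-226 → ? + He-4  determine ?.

Rn-222

Conserve mass number: 226 = A + 4, so A = 222.
Conserve atomic number: 88 = Z + 2, so Z = 86.
Z = 86 is radon, so the species is Rn-222.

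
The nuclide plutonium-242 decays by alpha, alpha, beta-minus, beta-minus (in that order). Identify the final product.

U-234

Start: (A, Z) = (242, 94).
After α: (238, 92).
After α: (234, 90).
After β⁻: (234, 91).
After β⁻: (234, 92).
Z = 92 is uranium.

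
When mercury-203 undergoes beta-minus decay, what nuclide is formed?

Tl-203

Beta-minus decay: mass number changes by +0, atomic number by +1.
A: 203 = 203; Z: 80 + 1 = 81.
Z = 81 is thallium, so the daughter is thallium-203.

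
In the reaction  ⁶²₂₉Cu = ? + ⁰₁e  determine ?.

Conserve mass number: 62 = A + 0, so A = 62.
Conserve atomic number: 29 = Z + 1, so Z = 28.
Z = 28 is nickel, so the species is ⁶²₂₈Ni.

Ni-62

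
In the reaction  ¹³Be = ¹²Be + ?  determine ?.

neutron

Conserve mass number: 13 = 12 + A, so A = 1.
Conserve atomic number: 4 = 4 + Z, so Z = 0.
A = 1 and Z = 0 is ¹n — a neutron.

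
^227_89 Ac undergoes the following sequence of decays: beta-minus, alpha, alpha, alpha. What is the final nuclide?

Po-215

Start: (A, Z) = (227, 89).
After β⁻: (227, 90).
After α: (223, 88).
After α: (219, 86).
After α: (215, 84).
Z = 84 is polonium.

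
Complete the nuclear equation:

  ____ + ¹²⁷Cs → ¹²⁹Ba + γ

Conserve mass number: A + 127 = 129 + 0, so A = 2.
Conserve atomic number: Z + 55 = 56 + 0, so Z = 1.
A = 2 and Z = 1 is ²H — a deuteron.

deuteron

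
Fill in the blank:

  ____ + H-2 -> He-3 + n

deuteron

Conserve mass number: A + 2 = 3 + 1, so A = 2.
Conserve atomic number: Z + 1 = 2 + 0, so Z = 1.
A = 2 and Z = 1 is H-2 — a deuteron.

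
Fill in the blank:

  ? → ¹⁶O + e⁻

Conserve mass number: A = 16 + 0, so A = 16.
Conserve atomic number: Z = 8 − 1, so Z = 7.
Z = 7 is nitrogen, so the species is ¹⁶N.

N-16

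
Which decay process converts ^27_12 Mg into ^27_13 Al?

ΔA = 27 − 27 = 0; ΔZ = 13 − 12 = +1.
A is unchanged and Z rises by 1 — a neutron has become a proton (β⁻ decay).

beta-minus decay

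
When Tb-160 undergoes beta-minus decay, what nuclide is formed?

Beta-minus decay: mass number changes by +0, atomic number by +1.
A: 160 = 160; Z: 65 + 1 = 66.
Z = 66 is dysprosium, so the daughter is Dy-160.

Dy-160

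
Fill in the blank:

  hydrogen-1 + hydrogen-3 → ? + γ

He-4

Conserve mass number: 1 + 3 = A + 0, so A = 4.
Conserve atomic number: 1 + 1 = Z + 0, so Z = 2.
A = 4 and Z = 2 is helium-4 — an alpha particle.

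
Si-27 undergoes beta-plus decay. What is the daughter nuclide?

Al-27

Beta-plus decay: mass number changes by +0, atomic number by -1.
A: 27 = 27; Z: 14 − 1 = 13.
Z = 13 is aluminium, so the daughter is Al-27.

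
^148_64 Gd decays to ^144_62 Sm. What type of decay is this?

alpha decay

ΔA = 144 − 148 = -4; ΔZ = 62 − 64 = -2.
A drops by 4 and Z drops by 2 — the signature of alpha emission.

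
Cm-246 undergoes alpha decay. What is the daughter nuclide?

Alpha decay: mass number changes by -4, atomic number by -2.
A: 246 − 4 = 242; Z: 96 − 2 = 94.
Z = 94 is plutonium, so the daughter is Pu-242.

Pu-242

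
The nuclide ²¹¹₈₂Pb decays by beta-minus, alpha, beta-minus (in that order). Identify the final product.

Pb-207

Start: (A, Z) = (211, 82).
After β⁻: (211, 83).
After α: (207, 81).
After β⁻: (207, 82).
Z = 82 is lead.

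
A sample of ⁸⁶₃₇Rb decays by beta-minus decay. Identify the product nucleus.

Sr-86

Beta-minus decay: mass number changes by +0, atomic number by +1.
A: 86 = 86; Z: 37 + 1 = 38.
Z = 38 is strontium, so the daughter is ⁸⁶₃₈Sr.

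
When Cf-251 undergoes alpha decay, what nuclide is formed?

Cm-247

Alpha decay: mass number changes by -4, atomic number by -2.
A: 251 − 4 = 247; Z: 98 − 2 = 96.
Z = 96 is curium, so the daughter is Cm-247.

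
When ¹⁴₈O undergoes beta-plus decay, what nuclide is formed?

N-14

Beta-plus decay: mass number changes by +0, atomic number by -1.
A: 14 = 14; Z: 8 − 1 = 7.
Z = 7 is nitrogen, so the daughter is ¹⁴₇N.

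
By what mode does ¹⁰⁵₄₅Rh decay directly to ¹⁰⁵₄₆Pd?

beta-minus decay

ΔA = 105 − 105 = 0; ΔZ = 46 − 45 = +1.
A is unchanged and Z rises by 1 — a neutron has become a proton (β⁻ decay).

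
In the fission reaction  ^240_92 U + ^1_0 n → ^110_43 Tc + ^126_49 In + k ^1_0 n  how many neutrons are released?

Conserve mass number: 241 = 110 + 126 + k, so k = 241 − 236 = 5.
Check atomic number: 92 = 43 + 49 + 0 = 92. ✓

5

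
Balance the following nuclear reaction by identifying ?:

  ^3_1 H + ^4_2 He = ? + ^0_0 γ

Li-7

Conserve mass number: 3 + 4 = A + 0, so A = 7.
Conserve atomic number: 1 + 2 = Z + 0, so Z = 3.
Z = 3 is lithium, so the species is ^7_3 Li.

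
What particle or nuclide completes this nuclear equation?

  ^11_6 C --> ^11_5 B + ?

Conserve mass number: 11 = 11 + A, so A = 0.
Conserve atomic number: 6 = 5 + Z, so Z = 1.
A = 0 and Z = 1 is ^0_1 e — a positron.

positron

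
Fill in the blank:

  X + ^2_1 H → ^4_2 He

deuteron

Conserve mass number: A + 2 = 4, so A = 2.
Conserve atomic number: Z + 1 = 2, so Z = 1.
A = 2 and Z = 1 is ^2_1 H — a deuteron.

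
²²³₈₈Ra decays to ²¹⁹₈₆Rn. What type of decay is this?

ΔA = 219 − 223 = -4; ΔZ = 86 − 88 = -2.
A drops by 4 and Z drops by 2 — the signature of alpha emission.

alpha decay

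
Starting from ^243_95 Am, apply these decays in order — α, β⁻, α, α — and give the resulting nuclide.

Th-231

Start: (A, Z) = (243, 95).
After α: (239, 93).
After β⁻: (239, 94).
After α: (235, 92).
After α: (231, 90).
Z = 90 is thorium.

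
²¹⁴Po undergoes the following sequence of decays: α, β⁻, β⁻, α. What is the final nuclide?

Start: (A, Z) = (214, 84).
After α: (210, 82).
After β⁻: (210, 83).
After β⁻: (210, 84).
After α: (206, 82).
Z = 82 is lead.

Pb-206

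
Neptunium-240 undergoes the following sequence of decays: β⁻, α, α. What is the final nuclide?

Th-232

Start: (A, Z) = (240, 93).
After β⁻: (240, 94).
After α: (236, 92).
After α: (232, 90).
Z = 90 is thorium.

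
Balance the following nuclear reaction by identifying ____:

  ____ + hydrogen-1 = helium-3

Conserve mass number: A + 1 = 3, so A = 2.
Conserve atomic number: Z + 1 = 2, so Z = 1.
A = 2 and Z = 1 is hydrogen-2 — a deuteron.

deuteron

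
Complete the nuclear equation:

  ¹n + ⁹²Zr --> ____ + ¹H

Conserve mass number: 1 + 92 = A + 1, so A = 92.
Conserve atomic number: 0 + 40 = Z + 1, so Z = 39.
Z = 39 is yttrium, so the species is ⁹²Y.

Y-92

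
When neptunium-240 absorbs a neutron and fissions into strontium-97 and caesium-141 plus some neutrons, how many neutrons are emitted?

3

Conserve mass number: 241 = 97 + 141 + k, so k = 241 − 238 = 3.
Check atomic number: 93 = 38 + 55 + 0 = 93. ✓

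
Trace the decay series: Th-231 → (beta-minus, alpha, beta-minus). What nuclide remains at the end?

Start: (A, Z) = (231, 90).
After β⁻: (231, 91).
After α: (227, 89).
After β⁻: (227, 90).
Z = 90 is thorium.

Th-227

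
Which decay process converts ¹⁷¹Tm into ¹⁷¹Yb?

ΔA = 171 − 171 = 0; ΔZ = 70 − 69 = +1.
A is unchanged and Z rises by 1 — a neutron has become a proton (β⁻ decay).

beta-minus decay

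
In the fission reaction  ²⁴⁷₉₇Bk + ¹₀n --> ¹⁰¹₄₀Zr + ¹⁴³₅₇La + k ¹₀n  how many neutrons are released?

4

Conserve mass number: 248 = 101 + 143 + k, so k = 248 − 244 = 4.
Check atomic number: 97 = 40 + 57 + 0 = 97. ✓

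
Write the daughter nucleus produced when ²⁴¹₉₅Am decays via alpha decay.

Np-237

Alpha decay: mass number changes by -4, atomic number by -2.
A: 241 − 4 = 237; Z: 95 − 2 = 93.
Z = 93 is neptunium, so the daughter is ²³⁷₉₃Np.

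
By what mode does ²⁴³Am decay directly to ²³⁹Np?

ΔA = 239 − 243 = -4; ΔZ = 93 − 95 = -2.
A drops by 4 and Z drops by 2 — the signature of alpha emission.

alpha decay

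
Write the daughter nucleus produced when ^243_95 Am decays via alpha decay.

Alpha decay: mass number changes by -4, atomic number by -2.
A: 243 − 4 = 239; Z: 95 − 2 = 93.
Z = 93 is neptunium, so the daughter is ^239_93 Np.

Np-239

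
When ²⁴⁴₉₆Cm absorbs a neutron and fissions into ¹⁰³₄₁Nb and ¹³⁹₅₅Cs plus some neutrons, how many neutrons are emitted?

3

Conserve mass number: 245 = 103 + 139 + k, so k = 245 − 242 = 3.
Check atomic number: 96 = 41 + 55 + 0 = 96. ✓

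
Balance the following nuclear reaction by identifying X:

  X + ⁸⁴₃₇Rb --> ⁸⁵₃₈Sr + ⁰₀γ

Conserve mass number: A + 84 = 85 + 0, so A = 1.
Conserve atomic number: Z + 37 = 38 + 0, so Z = 1.
A = 1 and Z = 1 is ¹₁H — a proton.

proton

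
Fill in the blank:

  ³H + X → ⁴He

Conserve mass number: 3 + A = 4, so A = 1.
Conserve atomic number: 1 + Z = 2, so Z = 1.
A = 1 and Z = 1 is ¹H — a proton.

proton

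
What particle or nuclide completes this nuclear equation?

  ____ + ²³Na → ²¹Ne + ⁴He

deuteron

Conserve mass number: A + 23 = 21 + 4, so A = 2.
Conserve atomic number: Z + 11 = 10 + 2, so Z = 1.
A = 2 and Z = 1 is ²H — a deuteron.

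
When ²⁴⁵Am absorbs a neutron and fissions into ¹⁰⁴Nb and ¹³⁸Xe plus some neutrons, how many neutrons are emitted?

4

Conserve mass number: 246 = 104 + 138 + k, so k = 246 − 242 = 4.
Check atomic number: 95 = 41 + 54 + 0 = 95. ✓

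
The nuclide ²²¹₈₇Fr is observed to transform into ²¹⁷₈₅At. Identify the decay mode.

ΔA = 217 − 221 = -4; ΔZ = 85 − 87 = -2.
A drops by 4 and Z drops by 2 — the signature of alpha emission.

alpha decay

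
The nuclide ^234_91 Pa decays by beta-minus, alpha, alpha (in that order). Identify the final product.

Ra-226

Start: (A, Z) = (234, 91).
After β⁻: (234, 92).
After α: (230, 90).
After α: (226, 88).
Z = 88 is radium.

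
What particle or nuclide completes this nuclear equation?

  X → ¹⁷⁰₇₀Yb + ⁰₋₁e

Tm-170

Conserve mass number: A = 170 + 0, so A = 170.
Conserve atomic number: Z = 70 − 1, so Z = 69.
Z = 69 is thulium, so the species is ¹⁷⁰₆₉Tm.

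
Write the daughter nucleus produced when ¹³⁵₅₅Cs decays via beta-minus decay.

Beta-minus decay: mass number changes by +0, atomic number by +1.
A: 135 = 135; Z: 55 + 1 = 56.
Z = 56 is barium, so the daughter is ¹³⁵₅₆Ba.

Ba-135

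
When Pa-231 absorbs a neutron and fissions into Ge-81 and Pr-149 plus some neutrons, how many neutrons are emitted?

2

Conserve mass number: 232 = 81 + 149 + k, so k = 232 − 230 = 2.
Check atomic number: 91 = 32 + 59 + 0 = 91. ✓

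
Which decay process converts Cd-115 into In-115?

ΔA = 115 − 115 = 0; ΔZ = 49 − 48 = +1.
A is unchanged and Z rises by 1 — a neutron has become a proton (β⁻ decay).

beta-minus decay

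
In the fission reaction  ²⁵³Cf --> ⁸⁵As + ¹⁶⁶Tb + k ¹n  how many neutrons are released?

2

Conserve mass number: 253 = 85 + 166 + k, so k = 253 − 251 = 2.
Check atomic number: 98 = 33 + 65 + 0 = 98. ✓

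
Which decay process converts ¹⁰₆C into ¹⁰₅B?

ΔA = 10 − 10 = 0; ΔZ = 5 − 6 = -1.
A is unchanged and Z drops by 1 — a proton has become a neutron (β⁺ emission or electron capture).

beta-plus decay or electron capture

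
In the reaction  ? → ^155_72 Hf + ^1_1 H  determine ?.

Ta-156

Conserve mass number: A = 155 + 1, so A = 156.
Conserve atomic number: Z = 72 + 1, so Z = 73.
Z = 73 is tantalum, so the species is ^156_73 Ta.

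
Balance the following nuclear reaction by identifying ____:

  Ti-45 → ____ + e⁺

Sc-45

Conserve mass number: 45 = A + 0, so A = 45.
Conserve atomic number: 22 = Z + 1, so Z = 21.
Z = 21 is scandium, so the species is Sc-45.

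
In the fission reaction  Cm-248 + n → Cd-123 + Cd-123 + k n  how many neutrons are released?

Conserve mass number: 249 = 123 + 123 + k, so k = 249 − 246 = 3.
Check atomic number: 96 = 48 + 48 + 0 = 96. ✓

3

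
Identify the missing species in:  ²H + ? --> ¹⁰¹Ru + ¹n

Conserve mass number: 2 + A = 101 + 1, so A = 100.
Conserve atomic number: 1 + Z = 44 + 0, so Z = 43.
Z = 43 is technetium, so the species is ¹⁰⁰Tc.

Tc-100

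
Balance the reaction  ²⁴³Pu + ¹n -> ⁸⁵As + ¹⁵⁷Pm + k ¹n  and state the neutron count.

2

Conserve mass number: 244 = 85 + 157 + k, so k = 244 − 242 = 2.
Check atomic number: 94 = 33 + 61 + 0 = 94. ✓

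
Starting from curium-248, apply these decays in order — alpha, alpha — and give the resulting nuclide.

Start: (A, Z) = (248, 96).
After α: (244, 94).
After α: (240, 92).
Z = 92 is uranium.

U-240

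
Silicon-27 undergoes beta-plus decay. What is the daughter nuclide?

Beta-plus decay: mass number changes by +0, atomic number by -1.
A: 27 = 27; Z: 14 − 1 = 13.
Z = 13 is aluminium, so the daughter is aluminium-27.

Al-27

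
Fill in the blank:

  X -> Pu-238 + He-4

Conserve mass number: A = 238 + 4, so A = 242.
Conserve atomic number: Z = 94 + 2, so Z = 96.
Z = 96 is curium, so the species is Cm-242.

Cm-242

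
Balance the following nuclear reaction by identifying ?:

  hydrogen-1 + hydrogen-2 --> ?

He-3

Conserve mass number: 1 + 2 = A, so A = 3.
Conserve atomic number: 1 + 1 = Z, so Z = 2.
Z = 2 is helium, so the species is helium-3.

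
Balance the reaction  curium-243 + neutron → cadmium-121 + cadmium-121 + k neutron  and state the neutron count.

2

Conserve mass number: 244 = 121 + 121 + k, so k = 244 − 242 = 2.
Check atomic number: 96 = 48 + 48 + 0 = 96. ✓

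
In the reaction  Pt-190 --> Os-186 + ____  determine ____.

Conserve mass number: 190 = 186 + A, so A = 4.
Conserve atomic number: 78 = 76 + Z, so Z = 2.
A = 4 and Z = 2 is He-4 — an alpha particle.

alpha particle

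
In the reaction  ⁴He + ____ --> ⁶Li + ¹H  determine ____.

Conserve mass number: 4 + A = 6 + 1, so A = 3.
Conserve atomic number: 2 + Z = 3 + 1, so Z = 2.
Z = 2 is helium, so the species is ³He.

He-3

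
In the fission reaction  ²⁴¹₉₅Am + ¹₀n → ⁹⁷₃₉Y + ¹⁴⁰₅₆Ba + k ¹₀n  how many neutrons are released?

5

Conserve mass number: 242 = 97 + 140 + k, so k = 242 − 237 = 5.
Check atomic number: 95 = 39 + 56 + 0 = 95. ✓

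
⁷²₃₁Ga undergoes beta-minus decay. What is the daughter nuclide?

Beta-minus decay: mass number changes by +0, atomic number by +1.
A: 72 = 72; Z: 31 + 1 = 32.
Z = 32 is germanium, so the daughter is ⁷²₃₂Ge.

Ge-72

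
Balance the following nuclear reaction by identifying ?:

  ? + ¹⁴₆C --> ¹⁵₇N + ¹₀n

deuteron

Conserve mass number: A + 14 = 15 + 1, so A = 2.
Conserve atomic number: Z + 6 = 7 + 0, so Z = 1.
A = 2 and Z = 1 is ²₁H — a deuteron.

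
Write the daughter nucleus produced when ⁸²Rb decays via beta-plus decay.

Beta-plus decay: mass number changes by +0, atomic number by -1.
A: 82 = 82; Z: 37 − 1 = 36.
Z = 36 is krypton, so the daughter is ⁸²Kr.

Kr-82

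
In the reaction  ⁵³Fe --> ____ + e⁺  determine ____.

Mn-53

Conserve mass number: 53 = A + 0, so A = 53.
Conserve atomic number: 26 = Z + 1, so Z = 25.
Z = 25 is manganese, so the species is ⁵³Mn.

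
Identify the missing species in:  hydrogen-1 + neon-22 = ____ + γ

Na-23

Conserve mass number: 1 + 22 = A + 0, so A = 23.
Conserve atomic number: 1 + 10 = Z + 0, so Z = 11.
Z = 11 is sodium, so the species is sodium-23.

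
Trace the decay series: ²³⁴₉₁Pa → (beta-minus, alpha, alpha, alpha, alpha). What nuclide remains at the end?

Start: (A, Z) = (234, 91).
After β⁻: (234, 92).
After α: (230, 90).
After α: (226, 88).
After α: (222, 86).
After α: (218, 84).
Z = 84 is polonium.

Po-218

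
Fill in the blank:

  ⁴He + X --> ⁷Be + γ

He-3

Conserve mass number: 4 + A = 7 + 0, so A = 3.
Conserve atomic number: 2 + Z = 4 + 0, so Z = 2.
Z = 2 is helium, so the species is ³He.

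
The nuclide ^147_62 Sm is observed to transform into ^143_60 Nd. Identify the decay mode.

ΔA = 143 − 147 = -4; ΔZ = 60 − 62 = -2.
A drops by 4 and Z drops by 2 — the signature of alpha emission.

alpha decay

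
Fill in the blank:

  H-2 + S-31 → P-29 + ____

Conserve mass number: 2 + 31 = 29 + A, so A = 4.
Conserve atomic number: 1 + 16 = 15 + Z, so Z = 2.
A = 4 and Z = 2 is He-4 — an alpha particle.

alpha particle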